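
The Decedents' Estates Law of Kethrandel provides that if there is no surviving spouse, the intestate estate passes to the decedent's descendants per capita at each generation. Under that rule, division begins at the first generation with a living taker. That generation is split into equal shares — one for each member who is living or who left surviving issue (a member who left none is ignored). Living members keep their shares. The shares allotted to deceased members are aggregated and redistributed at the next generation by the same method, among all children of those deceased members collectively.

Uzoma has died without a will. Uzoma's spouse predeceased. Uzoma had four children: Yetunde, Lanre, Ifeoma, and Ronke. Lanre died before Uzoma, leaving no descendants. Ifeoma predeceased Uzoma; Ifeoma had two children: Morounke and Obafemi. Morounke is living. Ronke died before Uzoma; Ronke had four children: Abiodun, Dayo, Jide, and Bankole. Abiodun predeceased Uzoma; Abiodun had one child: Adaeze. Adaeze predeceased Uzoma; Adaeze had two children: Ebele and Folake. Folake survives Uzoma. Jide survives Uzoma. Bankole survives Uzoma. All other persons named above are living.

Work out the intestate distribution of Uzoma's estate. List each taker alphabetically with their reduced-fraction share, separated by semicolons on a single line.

Bankole 1/9; Dayo 1/9; Ebele 1/18; Folake 1/18; Jide 1/9; Morounke 1/9; Obafemi 1/9; Yetunde 1/3

There is no surviving spouse, so the entire estate passes to Uzoma's descendants per capita at each generation.
At generation 1 (Yetunde, Ifeoma, Ronke) there are 3 shares of (1)/3 = 1/3 each.
Living: Yetunde — each takes 1/3.
Deceased: Ifeoma and Ronke. Their combined 2/3 is pooled and carried to generation 2.
At generation 2 (Morounke, Obafemi, Abiodun, Dayo, Jide, Bankole) there are 6 shares of (2/3)/6 = 1/9 each.
Living: Morounke, Obafemi, Dayo, Jide, and Bankole — each takes 1/9.
Deceased: Abiodun. That 1/9 share is carried to generation 3.
At generation 3 (Adaeze) there are 1 shares of (1/9)/1 = 1/9 each.
Deceased: Adaeze. That 1/9 share is carried to generation 4.
At generation 4 (Ebele, Folake) there are 2 shares of (1/9)/2 = 1/18 each.
Living: Ebele and Folake — each takes 1/18.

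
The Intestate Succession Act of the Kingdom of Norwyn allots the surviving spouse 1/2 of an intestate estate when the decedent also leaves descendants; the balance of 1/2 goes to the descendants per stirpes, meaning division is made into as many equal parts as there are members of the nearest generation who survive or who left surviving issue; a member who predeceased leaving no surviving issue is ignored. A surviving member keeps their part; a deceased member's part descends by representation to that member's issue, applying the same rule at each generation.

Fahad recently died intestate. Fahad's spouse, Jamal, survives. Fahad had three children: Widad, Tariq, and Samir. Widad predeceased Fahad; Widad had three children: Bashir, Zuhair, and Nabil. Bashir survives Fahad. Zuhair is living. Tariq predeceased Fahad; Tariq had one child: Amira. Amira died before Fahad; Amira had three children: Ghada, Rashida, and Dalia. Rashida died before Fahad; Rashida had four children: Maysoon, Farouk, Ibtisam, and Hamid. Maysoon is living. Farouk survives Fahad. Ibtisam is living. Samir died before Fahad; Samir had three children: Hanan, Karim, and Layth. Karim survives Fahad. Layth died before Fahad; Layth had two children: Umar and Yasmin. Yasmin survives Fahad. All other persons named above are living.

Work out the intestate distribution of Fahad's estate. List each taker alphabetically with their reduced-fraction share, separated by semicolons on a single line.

Jamal, as surviving spouse, takes 1/2.
The remaining 1/2 passes to Fahad's descendants per stirpes.
The 1/2 is divided into 3 equal shares of 1/6 among Widad, Tariq, Samir.
Widad predeceased; the 1/6 allotted to Widad's branch passes to Widad's issue by representation.
The 1/6 is divided into 3 equal shares of 1/18 among Bashir, Zuhair, Nabil.
Bashir is living and takes 1/18.
Zuhair is living and takes 1/18.
Nabil is living and takes 1/18.
Tariq predeceased; the 1/6 allotted to Tariq's branch passes to Tariq's issue by representation.
Amira's line is the sole branch at this level, so the full 1/6 passes to Amira's issue by representation.
The 1/6 is divided into 3 equal shares of 1/18 among Ghada, Rashida, Dalia.
Ghada is living and takes 1/18.
Rashida predeceased; the 1/18 allotted to Rashida's branch passes to Rashida's issue by representation.
The 1/18 is divided into 4 equal shares of 1/72 among Maysoon, Farouk, Ibtisam, Hamid.
Maysoon is living and takes 1/72.
Farouk is living and takes 1/72.
Ibtisam is living and takes 1/72.
Hamid is living and takes 1/72.
Dalia is living and takes 1/18.
Samir predeceased; the 1/6 allotted to Samir's branch passes to Samir's issue by representation.
The 1/6 is divided into 3 equal shares of 1/18 among Hanan, Karim, Layth.
Hanan is living and takes 1/18.
Karim is living and takes 1/18.
Layth predeceased; the 1/18 allotted to Layth's branch passes to Layth's issue by representation.
The 1/18 is divided into 2 equal shares of 1/36 among Umar, Yasmin.
Umar is living and takes 1/36.
Yasmin is living and takes 1/36.

Bashir 1/18; Dalia 1/18; Farouk 1/72; Ghada 1/18; Hamid 1/72; Hanan 1/18; Ibtisam 1/72; Jamal 1/2; Karim 1/18; Maysoon 1/72; Nabil 1/18; Umar 1/36; Yasmin 1/36; Zuhair 1/18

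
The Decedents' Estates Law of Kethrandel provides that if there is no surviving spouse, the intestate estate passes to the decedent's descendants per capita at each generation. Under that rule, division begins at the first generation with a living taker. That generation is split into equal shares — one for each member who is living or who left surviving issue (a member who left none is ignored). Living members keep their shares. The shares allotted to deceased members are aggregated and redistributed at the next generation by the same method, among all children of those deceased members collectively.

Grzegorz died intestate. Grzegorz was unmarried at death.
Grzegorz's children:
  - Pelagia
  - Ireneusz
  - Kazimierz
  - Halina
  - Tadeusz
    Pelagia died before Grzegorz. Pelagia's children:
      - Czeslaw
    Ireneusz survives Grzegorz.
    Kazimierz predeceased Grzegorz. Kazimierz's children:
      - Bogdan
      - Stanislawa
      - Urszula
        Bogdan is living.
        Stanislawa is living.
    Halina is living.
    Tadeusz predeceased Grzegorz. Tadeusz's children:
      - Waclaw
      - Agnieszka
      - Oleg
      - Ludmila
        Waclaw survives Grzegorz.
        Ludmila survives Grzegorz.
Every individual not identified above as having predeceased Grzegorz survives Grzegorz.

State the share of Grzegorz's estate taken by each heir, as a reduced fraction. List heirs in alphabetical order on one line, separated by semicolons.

Agnieszka 3/40; Bogdan 3/40; Czeslaw 3/40; Halina 1/5; Ireneusz 1/5; Ludmila 3/40; Oleg 3/40; Stanislawa 3/40; Urszula 3/40; Waclaw 3/40

There is no surviving spouse, so the entire estate passes to Grzegorz's descendants per capita at each generation.
At generation 1 (Pelagia, Ireneusz, Kazimierz, Halina, Tadeusz) there are 5 shares of (1)/5 = 1/5 each.
Living: Ireneusz and Halina — each takes 1/5.
Deceased: Pelagia, Kazimierz, and Tadeusz. Their combined 3/5 is pooled and carried to generation 2.
At generation 2 (Czeslaw, Bogdan, Stanislawa, Urszula, Waclaw, Agnieszka, Oleg, Ludmila) there are 8 shares of (3/5)/8 = 3/40 each.
Living: Czeslaw, Bogdan, Stanislawa, Urszula, Waclaw, Agnieszka, Oleg, and Ludmila — each takes 3/40.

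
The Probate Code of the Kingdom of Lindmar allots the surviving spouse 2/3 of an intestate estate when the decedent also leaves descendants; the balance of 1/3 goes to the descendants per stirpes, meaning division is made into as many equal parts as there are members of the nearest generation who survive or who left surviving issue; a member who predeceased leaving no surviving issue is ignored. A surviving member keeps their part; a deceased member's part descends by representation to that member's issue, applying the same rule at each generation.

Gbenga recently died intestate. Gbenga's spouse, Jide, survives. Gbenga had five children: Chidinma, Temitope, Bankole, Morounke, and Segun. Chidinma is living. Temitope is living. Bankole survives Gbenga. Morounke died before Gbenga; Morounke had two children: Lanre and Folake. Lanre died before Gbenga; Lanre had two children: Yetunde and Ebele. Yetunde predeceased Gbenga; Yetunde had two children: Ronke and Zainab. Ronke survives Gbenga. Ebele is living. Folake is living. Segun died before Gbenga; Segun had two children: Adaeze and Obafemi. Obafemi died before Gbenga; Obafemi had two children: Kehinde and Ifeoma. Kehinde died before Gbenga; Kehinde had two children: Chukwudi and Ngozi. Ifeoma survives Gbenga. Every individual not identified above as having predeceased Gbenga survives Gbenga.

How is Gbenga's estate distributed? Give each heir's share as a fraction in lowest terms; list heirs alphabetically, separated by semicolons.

Jide, as surviving spouse, takes 2/3.
The remaining 1/3 passes to Gbenga's descendants per stirpes.
The 1/3 is divided into 5 equal shares of 1/15 among Chidinma, Temitope, Bankole, Morounke, Segun.
Chidinma is living and takes 1/15.
Temitope is living and takes 1/15.
Bankole is living and takes 1/15.
Morounke predeceased; the 1/15 allotted to Morounke's branch passes to Morounke's issue by representation.
The 1/15 is divided into 2 equal shares of 1/30 among Lanre, Folake.
Lanre predeceased; the 1/30 allotted to Lanre's branch passes to Lanre's issue by representation.
The 1/30 is divided into 2 equal shares of 1/60 among Yetunde, Ebele.
Yetunde predeceased; the 1/60 allotted to Yetunde's branch passes to Yetunde's issue by representation.
The 1/60 is divided into 2 equal shares of 1/120 among Ronke, Zainab.
Ronke is living and takes 1/120.
Zainab is living and takes 1/120.
Ebele is living and takes 1/60.
Folake is living and takes 1/30.
Segun predeceased; the 1/15 allotted to Segun's branch passes to Segun's issue by representation.
The 1/15 is divided into 2 equal shares of 1/30 among Adaeze, Obafemi.
Adaeze is living and takes 1/30.
Obafemi predeceased; the 1/30 allotted to Obafemi's branch passes to Obafemi's issue by representation.
The 1/30 is divided into 2 equal shares of 1/60 among Kehinde, Ifeoma.
Kehinde predeceased; the 1/60 allotted to Kehinde's branch passes to Kehinde's issue by representation.
The 1/60 is divided into 2 equal shares of 1/120 among Chukwudi, Ngozi.
Chukwudi is living and takes 1/120.
Ngozi is living and takes 1/120.
Ifeoma is living and takes 1/60.

Adaeze 1/30; Bankole 1/15; Chidinma 1/15; Chukwudi 1/120; Ebele 1/60; Folake 1/30; Ifeoma 1/60; Jide 2/3; Ngozi 1/120; Ronke 1/120; Temitope 1/15; Zainab 1/120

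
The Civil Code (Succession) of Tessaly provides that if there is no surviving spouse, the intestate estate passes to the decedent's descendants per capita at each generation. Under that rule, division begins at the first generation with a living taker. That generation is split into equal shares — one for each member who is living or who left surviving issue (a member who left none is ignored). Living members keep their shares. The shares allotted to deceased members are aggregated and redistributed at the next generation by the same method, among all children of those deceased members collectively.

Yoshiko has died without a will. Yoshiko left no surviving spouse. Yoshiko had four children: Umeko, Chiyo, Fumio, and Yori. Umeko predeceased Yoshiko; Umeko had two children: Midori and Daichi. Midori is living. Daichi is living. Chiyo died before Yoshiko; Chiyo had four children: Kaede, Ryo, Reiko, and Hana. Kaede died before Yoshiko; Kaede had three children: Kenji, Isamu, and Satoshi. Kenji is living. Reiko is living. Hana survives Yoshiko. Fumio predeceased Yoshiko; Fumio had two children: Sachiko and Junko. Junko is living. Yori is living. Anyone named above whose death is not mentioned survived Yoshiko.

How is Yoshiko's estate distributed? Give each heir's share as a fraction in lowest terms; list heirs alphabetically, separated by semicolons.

There is no surviving spouse, so the entire estate passes to Yoshiko's descendants per capita at each generation.
At generation 1 (Umeko, Chiyo, Fumio, Yori) there are 4 shares of (1)/4 = 1/4 each.
Living: Yori — each takes 1/4.
Deceased: Umeko, Chiyo, and Fumio. Their combined 3/4 is pooled and carried to generation 2.
At generation 2 (Midori, Daichi, Kaede, Ryo, Reiko, Hana, Sachiko, Junko) there are 8 shares of (3/4)/8 = 3/32 each.
Living: Midori, Daichi, Ryo, Reiko, Hana, Sachiko, and Junko — each takes 3/32.
Deceased: Kaede. That 3/32 share is carried to generation 3.
At generation 3 (Kenji, Isamu, Satoshi) there are 3 shares of (3/32)/3 = 1/32 each.
Living: Kenji, Isamu, and Satoshi — each takes 1/32.

Daichi 3/32; Hana 3/32; Isamu 1/32; Junko 3/32; Kenji 1/32; Midori 3/32; Reiko 3/32; Ryo 3/32; Sachiko 3/32; Satoshi 1/32; Yori 1/4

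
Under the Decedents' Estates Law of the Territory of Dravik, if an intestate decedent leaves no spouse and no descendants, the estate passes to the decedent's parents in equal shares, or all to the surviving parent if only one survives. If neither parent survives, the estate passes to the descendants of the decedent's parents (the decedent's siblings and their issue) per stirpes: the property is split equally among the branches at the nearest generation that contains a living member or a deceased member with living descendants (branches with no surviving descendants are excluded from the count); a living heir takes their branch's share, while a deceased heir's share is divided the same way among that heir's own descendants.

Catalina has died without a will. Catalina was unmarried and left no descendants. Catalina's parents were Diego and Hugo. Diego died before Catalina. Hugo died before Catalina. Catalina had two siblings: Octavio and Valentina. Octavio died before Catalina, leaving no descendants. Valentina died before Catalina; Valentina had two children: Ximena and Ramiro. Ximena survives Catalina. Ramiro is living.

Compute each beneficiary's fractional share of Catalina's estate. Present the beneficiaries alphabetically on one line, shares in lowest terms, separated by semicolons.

Neither parent survives and there are no descendants, so the estate passes to Catalina's siblings and their issue per stirpes.
Octavio left no surviving issue, so that branch lapses and is disregarded.
Valentina's line is the sole branch at this level, so the full 1 passes to Valentina's issue by representation.
The estate is divided into 2 equal shares of 1/2 among Ximena, Ramiro.
Ximena is living and takes 1/2.
Ramiro is living and takes 1/2.

Ramiro 1/2; Ximena 1/2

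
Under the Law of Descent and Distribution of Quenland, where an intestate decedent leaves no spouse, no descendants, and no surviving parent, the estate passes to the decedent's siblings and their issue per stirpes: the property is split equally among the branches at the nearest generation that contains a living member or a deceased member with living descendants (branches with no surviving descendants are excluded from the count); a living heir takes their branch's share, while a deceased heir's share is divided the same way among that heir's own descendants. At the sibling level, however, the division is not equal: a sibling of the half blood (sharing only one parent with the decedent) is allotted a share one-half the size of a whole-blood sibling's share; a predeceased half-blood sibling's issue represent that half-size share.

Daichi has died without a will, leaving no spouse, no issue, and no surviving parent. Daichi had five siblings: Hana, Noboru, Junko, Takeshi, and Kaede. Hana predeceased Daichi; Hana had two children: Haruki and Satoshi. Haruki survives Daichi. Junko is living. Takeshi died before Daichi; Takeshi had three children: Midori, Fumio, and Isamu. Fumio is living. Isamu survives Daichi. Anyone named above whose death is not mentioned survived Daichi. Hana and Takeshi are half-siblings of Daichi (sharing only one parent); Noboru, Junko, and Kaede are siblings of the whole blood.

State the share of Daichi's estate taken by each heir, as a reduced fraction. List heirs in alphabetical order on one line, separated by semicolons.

Fumio 1/24; Haruki 1/16; Isamu 1/24; Junko 1/4; Kaede 1/4; Midori 1/24; Noboru 1/4; Satoshi 1/16

No spouse, descendants, or parent survives, so the estate passes to Daichi's siblings per stirpes.
Half-blood siblings count for one-half the weight of whole-blood siblings at the initial division.
Dividing 1 in proportion to weights (total weight 4): Hana (weight 1/2) → 1/8; Noboru (weight 1) → 1/4; Junko (weight 1) → 1/4; Takeshi (weight 1/2) → 1/8; Kaede (weight 1) → 1/4.
Hana predeceased; the 1/8 allotted to Hana's branch passes to Hana's issue by representation.
The 1/8 is divided into 2 equal shares of 1/16 among Haruki, Satoshi.
Haruki is living and takes 1/16.
Satoshi is living and takes 1/16.
Noboru is living and takes 1/4.
Junko is living and takes 1/4.
Takeshi predeceased; the 1/8 allotted to Takeshi's branch passes to Takeshi's issue by representation.
The 1/8 is divided into 3 equal shares of 1/24 among Midori, Fumio, Isamu.
Midori is living and takes 1/24.
Fumio is living and takes 1/24.
Isamu is living and takes 1/24.
Kaede is living and takes 1/4.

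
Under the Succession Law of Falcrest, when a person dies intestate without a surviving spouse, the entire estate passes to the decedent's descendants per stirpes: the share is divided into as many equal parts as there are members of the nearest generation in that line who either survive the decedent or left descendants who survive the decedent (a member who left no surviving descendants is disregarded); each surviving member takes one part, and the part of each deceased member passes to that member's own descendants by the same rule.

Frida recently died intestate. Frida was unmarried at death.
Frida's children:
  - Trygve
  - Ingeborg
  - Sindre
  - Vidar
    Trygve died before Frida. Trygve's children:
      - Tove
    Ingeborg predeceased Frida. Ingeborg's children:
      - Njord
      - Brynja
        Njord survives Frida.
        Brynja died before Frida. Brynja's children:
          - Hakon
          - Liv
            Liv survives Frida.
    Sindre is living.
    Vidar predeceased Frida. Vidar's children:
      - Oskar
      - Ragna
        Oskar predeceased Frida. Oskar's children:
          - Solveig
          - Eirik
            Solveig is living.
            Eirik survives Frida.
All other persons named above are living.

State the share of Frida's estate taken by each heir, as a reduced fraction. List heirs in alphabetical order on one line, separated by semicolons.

There is no surviving spouse, so the entire estate passes to Frida's descendants per stirpes.
The estate is divided into 4 equal shares of 1/4 among Trygve, Ingeborg, Sindre, Vidar.
Trygve predeceased; the 1/4 allotted to Trygve's branch passes to Trygve's issue by representation.
Tove is the sole taker at this level and receives the full 1/4.
Ingeborg predeceased; the 1/4 allotted to Ingeborg's branch passes to Ingeborg's issue by representation.
The 1/4 is divided into 2 equal shares of 1/8 among Njord, Brynja.
Njord is living and takes 1/8.
Brynja predeceased; the 1/8 allotted to Brynja's branch passes to Brynja's issue by representation.
The 1/8 is divided into 2 equal shares of 1/16 among Hakon, Liv.
Hakon is living and takes 1/16.
Liv is living and takes 1/16.
Sindre is living and takes 1/4.
Vidar predeceased; the 1/4 allotted to Vidar's branch passes to Vidar's issue by representation.
The 1/4 is divided into 2 equal shares of 1/8 among Oskar, Ragna.
Oskar predeceased; the 1/8 allotted to Oskar's branch passes to Oskar's issue by representation.
The 1/8 is divided into 2 equal shares of 1/16 among Solveig, Eirik.
Solveig is living and takes 1/16.
Eirik is living and takes 1/16.
Ragna is living and takes 1/8.

Eirik 1/16; Hakon 1/16; Liv 1/16; Njord 1/8; Ragna 1/8; Sindre 1/4; Solveig 1/16; Tove 1/4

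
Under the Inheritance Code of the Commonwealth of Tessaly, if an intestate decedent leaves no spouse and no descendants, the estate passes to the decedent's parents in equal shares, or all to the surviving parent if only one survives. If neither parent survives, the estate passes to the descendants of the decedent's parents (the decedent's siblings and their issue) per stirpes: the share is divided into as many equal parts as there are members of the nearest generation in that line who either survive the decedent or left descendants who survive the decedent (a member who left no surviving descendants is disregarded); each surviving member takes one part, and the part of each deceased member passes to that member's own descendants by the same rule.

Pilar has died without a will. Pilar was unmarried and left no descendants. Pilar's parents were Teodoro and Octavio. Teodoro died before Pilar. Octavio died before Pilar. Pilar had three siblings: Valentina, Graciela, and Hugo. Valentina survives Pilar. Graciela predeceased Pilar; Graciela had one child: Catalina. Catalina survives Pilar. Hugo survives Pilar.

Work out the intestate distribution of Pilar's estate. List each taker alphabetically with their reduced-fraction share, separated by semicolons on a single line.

Neither parent survives and there are no descendants, so the estate passes to Pilar's siblings and their issue per stirpes.
The estate is divided into 3 equal shares of 1/3 among Valentina, Graciela, Hugo.
Valentina is living and takes 1/3.
Graciela predeceased; the 1/3 allotted to Graciela's branch passes to Graciela's issue by representation.
Catalina is the sole taker at this level and receives the full 1/3.
Hugo is living and takes 1/3.

Catalina 1/3; Hugo 1/3; Valentina 1/3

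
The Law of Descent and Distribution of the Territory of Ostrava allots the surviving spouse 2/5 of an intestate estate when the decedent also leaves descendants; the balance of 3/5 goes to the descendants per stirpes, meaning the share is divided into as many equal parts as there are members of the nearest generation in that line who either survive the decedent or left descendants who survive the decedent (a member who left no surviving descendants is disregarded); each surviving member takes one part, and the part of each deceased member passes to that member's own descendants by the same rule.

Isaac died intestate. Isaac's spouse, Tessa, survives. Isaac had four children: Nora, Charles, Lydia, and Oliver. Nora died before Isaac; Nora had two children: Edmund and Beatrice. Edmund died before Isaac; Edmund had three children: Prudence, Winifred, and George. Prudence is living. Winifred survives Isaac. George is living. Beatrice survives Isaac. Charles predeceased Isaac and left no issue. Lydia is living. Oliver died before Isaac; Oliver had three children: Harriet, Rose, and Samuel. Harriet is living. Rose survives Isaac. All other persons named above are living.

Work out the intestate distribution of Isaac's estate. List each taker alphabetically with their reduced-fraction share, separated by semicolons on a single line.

Tessa, as surviving spouse, takes 2/5.
The remaining 3/5 passes to Isaac's descendants per stirpes.
Charles left no surviving issue, so that branch lapses and is disregarded.
The 3/5 is divided into 3 equal shares of 1/5 among Nora, Lydia, Oliver.
Nora predeceased; the 1/5 allotted to Nora's branch passes to Nora's issue by representation.
The 1/5 is divided into 2 equal shares of 1/10 among Edmund, Beatrice.
Edmund predeceased; the 1/10 allotted to Edmund's branch passes to Edmund's issue by representation.
The 1/10 is divided into 3 equal shares of 1/30 among Prudence, Winifred, George.
Prudence is living and takes 1/30.
Winifred is living and takes 1/30.
George is living and takes 1/30.
Beatrice is living and takes 1/10.
Lydia is living and takes 1/5.
Oliver predeceased; the 1/5 allotted to Oliver's branch passes to Oliver's issue by representation.
The 1/5 is divided into 3 equal shares of 1/15 among Harriet, Rose, Samuel.
Harriet is living and takes 1/15.
Rose is living and takes 1/15.
Samuel is living and takes 1/15.

Beatrice 1/10; George 1/30; Harriet 1/15; Lydia 1/5; Prudence 1/30; Rose 1/15; Samuel 1/15; Tessa 2/5; Winifred 1/30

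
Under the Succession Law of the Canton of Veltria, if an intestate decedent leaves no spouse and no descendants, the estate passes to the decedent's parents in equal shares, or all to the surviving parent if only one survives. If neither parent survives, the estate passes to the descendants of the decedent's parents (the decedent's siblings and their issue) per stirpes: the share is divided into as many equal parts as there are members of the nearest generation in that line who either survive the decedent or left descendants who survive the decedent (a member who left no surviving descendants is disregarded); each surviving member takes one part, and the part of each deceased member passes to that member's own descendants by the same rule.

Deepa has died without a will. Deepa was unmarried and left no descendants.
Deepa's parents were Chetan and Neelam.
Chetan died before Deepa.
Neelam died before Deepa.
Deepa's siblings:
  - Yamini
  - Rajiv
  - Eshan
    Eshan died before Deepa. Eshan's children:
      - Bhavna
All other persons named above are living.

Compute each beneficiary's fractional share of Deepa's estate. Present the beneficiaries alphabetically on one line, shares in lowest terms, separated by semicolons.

Neither parent survives and there are no descendants, so the estate passes to Deepa's siblings and their issue per stirpes.
The estate is divided into 3 equal shares of 1/3 among Yamini, Rajiv, Eshan.
Yamini is living and takes 1/3.
Rajiv is living and takes 1/3.
Eshan predeceased; the 1/3 allotted to Eshan's branch passes to Eshan's issue by representation.
Bhavna is the sole taker at this level and receives the full 1/3.

Bhavna 1/3; Rajiv 1/3; Yamini 1/3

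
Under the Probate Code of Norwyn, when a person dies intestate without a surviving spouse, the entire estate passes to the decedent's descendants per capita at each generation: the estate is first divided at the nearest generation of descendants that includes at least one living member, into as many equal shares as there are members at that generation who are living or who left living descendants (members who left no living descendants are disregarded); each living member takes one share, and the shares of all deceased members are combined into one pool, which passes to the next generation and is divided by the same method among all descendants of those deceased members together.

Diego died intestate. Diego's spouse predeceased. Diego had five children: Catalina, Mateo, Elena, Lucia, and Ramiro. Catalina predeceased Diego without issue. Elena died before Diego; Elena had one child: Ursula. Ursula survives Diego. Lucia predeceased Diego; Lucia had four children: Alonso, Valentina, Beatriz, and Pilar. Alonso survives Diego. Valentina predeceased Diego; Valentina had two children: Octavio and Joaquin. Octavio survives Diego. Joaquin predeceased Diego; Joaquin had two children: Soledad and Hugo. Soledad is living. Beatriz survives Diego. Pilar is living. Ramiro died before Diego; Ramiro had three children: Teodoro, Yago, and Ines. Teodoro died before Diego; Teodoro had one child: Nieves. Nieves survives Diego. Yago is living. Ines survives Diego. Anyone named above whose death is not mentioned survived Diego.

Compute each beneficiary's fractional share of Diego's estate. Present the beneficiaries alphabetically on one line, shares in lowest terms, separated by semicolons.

Alonso 3/32; Beatriz 3/32; Hugo 1/32; Ines 3/32; Mateo 1/4; Nieves 1/16; Octavio 1/16; Pilar 3/32; Soledad 1/32; Ursula 3/32; Yago 3/32

There is no surviving spouse, so the entire estate passes to Diego's descendants per capita at each generation.
At generation 1 (Mateo, Elena, Lucia, Ramiro) there are 4 shares of (1)/4 = 1/4 each.
Living: Mateo — each takes 1/4.
Deceased: Elena, Lucia, and Ramiro. Their combined 3/4 is pooled and carried to generation 2.
At generation 2 (Ursula, Alonso, Valentina, Beatriz, Pilar, Teodoro, Yago, Ines) there are 8 shares of (3/4)/8 = 3/32 each.
Living: Ursula, Alonso, Beatriz, Pilar, Yago, and Ines — each takes 3/32.
Deceased: Valentina and Teodoro. Their combined 3/16 is pooled and carried to generation 3.
At generation 3 (Octavio, Joaquin, Nieves) there are 3 shares of (3/16)/3 = 1/16 each.
Living: Octavio and Nieves — each takes 1/16.
Deceased: Joaquin. That 1/16 share is carried to generation 4.
At generation 4 (Soledad, Hugo) there are 2 shares of (1/16)/2 = 1/32 each.
Living: Soledad and Hugo — each takes 1/32.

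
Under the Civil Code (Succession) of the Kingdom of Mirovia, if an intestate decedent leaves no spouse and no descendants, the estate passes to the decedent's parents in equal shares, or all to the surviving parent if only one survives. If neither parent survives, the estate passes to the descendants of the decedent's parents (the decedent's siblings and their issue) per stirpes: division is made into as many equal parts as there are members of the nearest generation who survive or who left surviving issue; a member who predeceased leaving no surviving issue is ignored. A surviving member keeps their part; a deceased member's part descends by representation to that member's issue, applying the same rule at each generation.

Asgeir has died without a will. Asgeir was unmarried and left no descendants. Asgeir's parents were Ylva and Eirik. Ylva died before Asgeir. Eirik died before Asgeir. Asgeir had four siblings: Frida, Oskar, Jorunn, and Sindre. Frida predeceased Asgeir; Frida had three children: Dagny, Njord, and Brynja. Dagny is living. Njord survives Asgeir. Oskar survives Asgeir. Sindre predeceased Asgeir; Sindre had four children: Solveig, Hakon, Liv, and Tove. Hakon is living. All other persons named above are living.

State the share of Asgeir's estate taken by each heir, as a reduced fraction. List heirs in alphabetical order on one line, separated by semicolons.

Brynja 1/12; Dagny 1/12; Hakon 1/16; Jorunn 1/4; Liv 1/16; Njord 1/12; Oskar 1/4; Solveig 1/16; Tove 1/16

Neither parent survives and there are no descendants, so the estate passes to Asgeir's siblings and their issue per stirpes.
The estate is divided into 4 equal shares of 1/4 among Frida, Oskar, Jorunn, Sindre.
Frida predeceased; the 1/4 allotted to Frida's branch passes to Frida's issue by representation.
The 1/4 is divided into 3 equal shares of 1/12 among Dagny, Njord, Brynja.
Dagny is living and takes 1/12.
Njord is living and takes 1/12.
Brynja is living and takes 1/12.
Oskar is living and takes 1/4.
Jorunn is living and takes 1/4.
Sindre predeceased; the 1/4 allotted to Sindre's branch passes to Sindre's issue by representation.
The 1/4 is divided into 4 equal shares of 1/16 among Solveig, Hakon, Liv, Tove.
Solveig is living and takes 1/16.
Hakon is living and takes 1/16.
Liv is living and takes 1/16.
Tove is living and takes 1/16.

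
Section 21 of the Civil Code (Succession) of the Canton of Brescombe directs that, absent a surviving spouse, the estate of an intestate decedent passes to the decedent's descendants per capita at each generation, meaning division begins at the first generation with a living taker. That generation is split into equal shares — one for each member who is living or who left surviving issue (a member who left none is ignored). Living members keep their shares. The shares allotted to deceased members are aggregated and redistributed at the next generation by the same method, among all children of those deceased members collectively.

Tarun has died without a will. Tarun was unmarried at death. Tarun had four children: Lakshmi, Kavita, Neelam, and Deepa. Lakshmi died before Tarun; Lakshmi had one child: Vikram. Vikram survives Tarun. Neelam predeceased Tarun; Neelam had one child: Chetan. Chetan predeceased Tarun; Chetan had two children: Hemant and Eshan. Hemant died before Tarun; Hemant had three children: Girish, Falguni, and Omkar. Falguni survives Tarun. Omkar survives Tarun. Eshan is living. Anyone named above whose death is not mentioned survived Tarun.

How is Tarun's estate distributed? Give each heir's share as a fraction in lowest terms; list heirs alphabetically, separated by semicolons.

Deepa 1/4; Eshan 1/8; Falguni 1/24; Girish 1/24; Kavita 1/4; Omkar 1/24; Vikram 1/4

There is no surviving spouse, so the entire estate passes to Tarun's descendants per capita at each generation.
At generation 1 (Lakshmi, Kavita, Neelam, Deepa) there are 4 shares of (1)/4 = 1/4 each.
Living: Kavita and Deepa — each takes 1/4.
Deceased: Lakshmi and Neelam. Their combined 1/2 is pooled and carried to generation 2.
At generation 2 (Vikram, Chetan) there are 2 shares of (1/2)/2 = 1/4 each.
Living: Vikram — each takes 1/4.
Deceased: Chetan. That 1/4 share is carried to generation 3.
At generation 3 (Hemant, Eshan) there are 2 shares of (1/4)/2 = 1/8 each.
Living: Eshan — each takes 1/8.
Deceased: Hemant. That 1/8 share is carried to generation 4.
At generation 4 (Girish, Falguni, Omkar) there are 3 shares of (1/8)/3 = 1/24 each.
Living: Girish, Falguni, and Omkar — each takes 1/24.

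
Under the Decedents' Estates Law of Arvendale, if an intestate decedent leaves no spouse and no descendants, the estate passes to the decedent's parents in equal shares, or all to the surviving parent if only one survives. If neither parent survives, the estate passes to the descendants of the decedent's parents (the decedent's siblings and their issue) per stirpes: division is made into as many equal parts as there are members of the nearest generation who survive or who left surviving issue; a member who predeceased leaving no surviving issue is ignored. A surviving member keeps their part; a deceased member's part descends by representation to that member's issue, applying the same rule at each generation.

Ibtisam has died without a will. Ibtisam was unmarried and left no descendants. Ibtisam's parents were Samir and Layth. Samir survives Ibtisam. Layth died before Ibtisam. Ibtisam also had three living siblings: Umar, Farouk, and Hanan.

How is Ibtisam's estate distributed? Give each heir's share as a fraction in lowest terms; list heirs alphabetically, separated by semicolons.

Samir 1

Only one parent, Samir, survives, so Samir takes the entire estate. The siblings take nothing because a surviving parent has priority.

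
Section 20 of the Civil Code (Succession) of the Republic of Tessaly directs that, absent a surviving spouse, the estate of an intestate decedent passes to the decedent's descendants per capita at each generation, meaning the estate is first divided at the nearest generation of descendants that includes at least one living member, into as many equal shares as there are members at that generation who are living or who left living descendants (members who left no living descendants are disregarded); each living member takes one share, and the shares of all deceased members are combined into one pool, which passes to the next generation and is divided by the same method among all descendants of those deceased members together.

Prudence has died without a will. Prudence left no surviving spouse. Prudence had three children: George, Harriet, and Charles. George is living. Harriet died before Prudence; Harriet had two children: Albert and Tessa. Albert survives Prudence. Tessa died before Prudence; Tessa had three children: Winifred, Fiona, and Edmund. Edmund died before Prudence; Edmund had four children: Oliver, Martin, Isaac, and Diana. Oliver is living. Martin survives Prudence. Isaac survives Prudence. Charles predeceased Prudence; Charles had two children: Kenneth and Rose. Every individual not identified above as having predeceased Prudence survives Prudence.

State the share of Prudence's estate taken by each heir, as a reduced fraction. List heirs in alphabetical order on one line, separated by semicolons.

There is no surviving spouse, so the entire estate passes to Prudence's descendants per capita at each generation.
At generation 1 (George, Harriet, Charles) there are 3 shares of (1)/3 = 1/3 each.
Living: George — each takes 1/3.
Deceased: Harriet and Charles. Their combined 2/3 is pooled and carried to generation 2.
At generation 2 (Albert, Tessa, Kenneth, Rose) there are 4 shares of (2/3)/4 = 1/6 each.
Living: Albert, Kenneth, and Rose — each takes 1/6.
Deceased: Tessa. That 1/6 share is carried to generation 3.
At generation 3 (Winifred, Fiona, Edmund) there are 3 shares of (1/6)/3 = 1/18 each.
Living: Winifred and Fiona — each takes 1/18.
Deceased: Edmund. That 1/18 share is carried to generation 4.
At generation 4 (Oliver, Martin, Isaac, Diana) there are 4 shares of (1/18)/4 = 1/72 each.
Living: Oliver, Martin, Isaac, and Diana — each takes 1/72.

Albert 1/6; Diana 1/72; Fiona 1/18; George 1/3; Isaac 1/72; Kenneth 1/6; Martin 1/72; Oliver 1/72; Rose 1/6; Winifred 1/18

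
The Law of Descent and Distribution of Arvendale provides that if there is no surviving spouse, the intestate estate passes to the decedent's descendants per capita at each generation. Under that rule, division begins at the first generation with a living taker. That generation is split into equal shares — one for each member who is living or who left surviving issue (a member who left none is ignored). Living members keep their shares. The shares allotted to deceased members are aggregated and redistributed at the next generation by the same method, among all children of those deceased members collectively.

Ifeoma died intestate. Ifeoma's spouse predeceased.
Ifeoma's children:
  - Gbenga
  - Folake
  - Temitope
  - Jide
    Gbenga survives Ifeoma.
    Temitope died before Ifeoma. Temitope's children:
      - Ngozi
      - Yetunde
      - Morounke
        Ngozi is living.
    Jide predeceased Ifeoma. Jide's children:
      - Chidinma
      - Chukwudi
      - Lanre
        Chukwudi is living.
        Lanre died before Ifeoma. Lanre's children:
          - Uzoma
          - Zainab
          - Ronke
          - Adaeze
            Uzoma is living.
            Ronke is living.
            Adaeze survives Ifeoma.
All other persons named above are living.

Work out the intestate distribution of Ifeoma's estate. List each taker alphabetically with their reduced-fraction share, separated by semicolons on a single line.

There is no surviving spouse, so the entire estate passes to Ifeoma's descendants per capita at each generation.
At generation 1 (Gbenga, Folake, Temitope, Jide) there are 4 shares of (1)/4 = 1/4 each.
Living: Gbenga and Folake — each takes 1/4.
Deceased: Temitope and Jide. Their combined 1/2 is pooled and carried to generation 2.
At generation 2 (Ngozi, Yetunde, Morounke, Chidinma, Chukwudi, Lanre) there are 6 shares of (1/2)/6 = 1/12 each.
Living: Ngozi, Yetunde, Morounke, Chidinma, and Chukwudi — each takes 1/12.
Deceased: Lanre. That 1/12 share is carried to generation 3.
At generation 3 (Uzoma, Zainab, Ronke, Adaeze) there are 4 shares of (1/12)/4 = 1/48 each.
Living: Uzoma, Zainab, Ronke, and Adaeze — each takes 1/48.

Adaeze 1/48; Chidinma 1/12; Chukwudi 1/12; Folake 1/4; Gbenga 1/4; Morounke 1/12; Ngozi 1/12; Ronke 1/48; Uzoma 1/48; Yetunde 1/12; Zainab 1/48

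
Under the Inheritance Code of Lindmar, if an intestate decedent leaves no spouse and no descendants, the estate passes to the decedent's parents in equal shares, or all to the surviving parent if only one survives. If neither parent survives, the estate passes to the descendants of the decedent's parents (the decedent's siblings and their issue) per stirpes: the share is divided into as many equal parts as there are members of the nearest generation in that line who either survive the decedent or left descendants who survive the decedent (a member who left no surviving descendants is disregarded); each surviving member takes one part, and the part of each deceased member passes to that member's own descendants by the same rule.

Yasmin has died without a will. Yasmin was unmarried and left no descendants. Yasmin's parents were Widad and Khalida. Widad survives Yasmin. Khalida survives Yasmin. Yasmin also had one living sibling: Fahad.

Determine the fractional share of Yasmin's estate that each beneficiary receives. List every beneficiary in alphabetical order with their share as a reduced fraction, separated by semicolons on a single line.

Khalida 1/2; Widad 1/2

Both parents survive, so Widad and Khalida each take 1/2. The siblings take nothing because a surviving parent has priority.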